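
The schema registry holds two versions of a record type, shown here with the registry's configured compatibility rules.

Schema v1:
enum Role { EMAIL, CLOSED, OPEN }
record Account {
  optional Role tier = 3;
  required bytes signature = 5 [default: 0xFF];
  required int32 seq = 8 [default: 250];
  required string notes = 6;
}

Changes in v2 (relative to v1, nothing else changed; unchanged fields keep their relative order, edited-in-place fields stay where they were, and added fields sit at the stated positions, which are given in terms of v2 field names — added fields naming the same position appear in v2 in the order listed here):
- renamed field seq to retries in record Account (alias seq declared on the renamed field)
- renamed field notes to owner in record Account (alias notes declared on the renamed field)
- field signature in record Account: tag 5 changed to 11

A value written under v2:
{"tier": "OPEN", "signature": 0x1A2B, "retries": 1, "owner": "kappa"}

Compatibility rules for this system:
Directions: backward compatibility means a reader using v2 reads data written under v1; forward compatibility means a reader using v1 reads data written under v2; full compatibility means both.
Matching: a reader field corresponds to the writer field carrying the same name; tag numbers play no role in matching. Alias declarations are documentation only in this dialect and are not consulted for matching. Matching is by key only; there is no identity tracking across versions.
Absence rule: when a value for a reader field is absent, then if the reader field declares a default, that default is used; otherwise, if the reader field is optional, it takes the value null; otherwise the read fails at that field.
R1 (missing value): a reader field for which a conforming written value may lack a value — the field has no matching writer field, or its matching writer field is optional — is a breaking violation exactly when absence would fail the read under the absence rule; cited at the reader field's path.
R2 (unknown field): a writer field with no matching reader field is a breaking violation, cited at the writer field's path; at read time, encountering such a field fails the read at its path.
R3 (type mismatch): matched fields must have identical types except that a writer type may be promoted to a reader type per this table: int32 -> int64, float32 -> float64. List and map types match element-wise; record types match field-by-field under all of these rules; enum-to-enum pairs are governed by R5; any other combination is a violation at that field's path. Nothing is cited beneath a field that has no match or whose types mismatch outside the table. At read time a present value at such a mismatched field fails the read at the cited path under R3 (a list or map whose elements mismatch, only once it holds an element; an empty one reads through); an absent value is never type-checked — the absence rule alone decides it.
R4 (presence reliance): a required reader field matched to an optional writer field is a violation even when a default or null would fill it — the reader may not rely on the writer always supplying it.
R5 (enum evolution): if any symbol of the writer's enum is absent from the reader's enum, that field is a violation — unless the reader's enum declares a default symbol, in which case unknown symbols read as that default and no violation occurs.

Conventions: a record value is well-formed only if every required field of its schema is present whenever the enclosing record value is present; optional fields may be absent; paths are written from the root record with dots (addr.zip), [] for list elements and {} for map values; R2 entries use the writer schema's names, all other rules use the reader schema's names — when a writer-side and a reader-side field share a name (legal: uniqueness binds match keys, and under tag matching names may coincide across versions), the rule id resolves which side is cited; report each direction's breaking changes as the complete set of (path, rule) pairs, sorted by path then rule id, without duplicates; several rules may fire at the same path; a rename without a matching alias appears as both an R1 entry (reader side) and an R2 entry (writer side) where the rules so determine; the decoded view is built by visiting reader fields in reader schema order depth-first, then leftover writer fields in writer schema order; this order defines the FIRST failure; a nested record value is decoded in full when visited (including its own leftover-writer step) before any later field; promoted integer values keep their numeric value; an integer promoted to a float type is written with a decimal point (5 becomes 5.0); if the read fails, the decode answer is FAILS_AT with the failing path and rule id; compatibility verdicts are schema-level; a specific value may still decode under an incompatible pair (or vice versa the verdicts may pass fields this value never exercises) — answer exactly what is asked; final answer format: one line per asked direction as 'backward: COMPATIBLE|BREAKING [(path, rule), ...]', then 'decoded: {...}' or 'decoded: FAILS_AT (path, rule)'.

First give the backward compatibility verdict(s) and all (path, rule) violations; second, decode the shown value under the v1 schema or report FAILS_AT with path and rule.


backward: BREAKING [(notes, R2), (owner, R1), (seq, R2)]; decoded: FAILS_AT (notes, R1)

each type pair in Account: writer, then reader
backward for Account (reader v2, writer v1):
  Role -> Role, writer optional: tier aligns to tier
  bytes -> bytes, writer required: signature aligns to signature
  no writer field matches reader retries
  no writer field matches reader owner
  writer seq: unknown to reader
  writer notes: unknown to reader
  rule R2 violated at notes
  rule R1 violated at owner
  rule R2 violated at seq
  => 3 violation(s): backward is BREAKING for Account
decoding the Account value with the v1 reader:
  tier := "OPEN"
  signature := 0x1A2B
  seq := 250 (absent -> default)
  read fails at notes under R1 (no fill)
  => FAILS_AT (notes, R1)
ruling out the remaining Account differences:
  field signature in record Account: tag 5 changed to 11 -> no rule fires on it in Account's dialect; the asked verdict holds


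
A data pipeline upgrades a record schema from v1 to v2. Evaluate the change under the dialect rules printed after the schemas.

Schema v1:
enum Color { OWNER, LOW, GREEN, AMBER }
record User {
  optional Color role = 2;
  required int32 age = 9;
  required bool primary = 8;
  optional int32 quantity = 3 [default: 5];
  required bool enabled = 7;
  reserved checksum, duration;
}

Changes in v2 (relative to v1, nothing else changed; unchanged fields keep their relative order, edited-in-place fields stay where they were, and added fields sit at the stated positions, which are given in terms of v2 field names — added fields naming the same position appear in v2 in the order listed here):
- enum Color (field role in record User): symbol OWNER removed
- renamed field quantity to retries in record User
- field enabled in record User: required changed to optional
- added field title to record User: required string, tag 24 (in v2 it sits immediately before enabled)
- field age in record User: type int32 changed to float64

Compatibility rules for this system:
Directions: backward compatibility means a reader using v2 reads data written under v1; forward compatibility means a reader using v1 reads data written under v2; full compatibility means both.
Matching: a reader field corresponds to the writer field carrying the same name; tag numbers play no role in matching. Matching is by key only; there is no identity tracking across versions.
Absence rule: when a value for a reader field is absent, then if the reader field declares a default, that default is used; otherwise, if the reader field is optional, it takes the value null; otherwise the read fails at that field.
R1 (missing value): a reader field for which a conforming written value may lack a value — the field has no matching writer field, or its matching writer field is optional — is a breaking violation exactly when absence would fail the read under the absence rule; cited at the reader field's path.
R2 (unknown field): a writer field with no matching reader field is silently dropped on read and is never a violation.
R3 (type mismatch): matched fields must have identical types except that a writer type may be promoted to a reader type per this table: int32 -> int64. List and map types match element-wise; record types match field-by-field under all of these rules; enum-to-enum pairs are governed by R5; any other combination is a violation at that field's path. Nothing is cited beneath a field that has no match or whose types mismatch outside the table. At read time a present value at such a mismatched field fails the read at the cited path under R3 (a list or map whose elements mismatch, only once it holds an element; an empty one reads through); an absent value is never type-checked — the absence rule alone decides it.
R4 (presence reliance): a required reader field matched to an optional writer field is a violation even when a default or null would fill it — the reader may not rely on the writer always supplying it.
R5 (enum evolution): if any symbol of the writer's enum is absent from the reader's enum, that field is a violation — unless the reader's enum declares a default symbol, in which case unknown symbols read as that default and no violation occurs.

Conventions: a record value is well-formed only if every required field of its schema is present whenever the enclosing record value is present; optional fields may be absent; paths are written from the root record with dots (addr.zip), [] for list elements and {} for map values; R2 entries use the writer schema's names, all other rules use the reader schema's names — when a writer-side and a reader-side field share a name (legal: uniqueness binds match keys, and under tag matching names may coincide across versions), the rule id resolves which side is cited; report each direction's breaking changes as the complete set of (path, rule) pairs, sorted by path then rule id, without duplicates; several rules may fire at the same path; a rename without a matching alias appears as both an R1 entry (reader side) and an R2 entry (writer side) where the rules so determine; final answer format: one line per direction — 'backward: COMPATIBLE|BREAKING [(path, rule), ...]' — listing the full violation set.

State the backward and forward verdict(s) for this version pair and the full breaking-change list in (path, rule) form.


backward: BREAKING [(age, R3), (role, R5), (title, R1)]; forward: BREAKING [(age, R3), (enabled, R1), (enabled, R4)]

each type pair in User: writer, then reader
checking backward for User: reader v2 against writer v1:
  role: paired with writer role (Color -> Color; writer optional)
  age: paired with writer age (int32 -> float64; writer required)
  primary: paired with writer primary (bool -> bool; writer required)
  retries: no writer match
  title: no writer match
  enabled: paired with writer enabled (bool -> bool; writer required)
  quantity (writer side), unknown to reader
  violation R3 at age
  violation R5 at role
  violation R1 at title
  => backward: BREAKING (3)
checking forward for User: reader v1 against writer v2:
  role: paired with writer role (Color -> Color; writer optional)
  age: paired with writer age (float64 -> int32; writer required)
  primary: paired with writer primary (bool -> bool; writer required)
  quantity: no writer match
  enabled: paired with writer enabled (bool -> bool; writer optional)
  retries (writer side), unknown to reader
  title (writer side), unknown to reader
  violation R3 at age
  violation R1 at enabled
  violation R4 at enabled
  => forward: BREAKING (3)


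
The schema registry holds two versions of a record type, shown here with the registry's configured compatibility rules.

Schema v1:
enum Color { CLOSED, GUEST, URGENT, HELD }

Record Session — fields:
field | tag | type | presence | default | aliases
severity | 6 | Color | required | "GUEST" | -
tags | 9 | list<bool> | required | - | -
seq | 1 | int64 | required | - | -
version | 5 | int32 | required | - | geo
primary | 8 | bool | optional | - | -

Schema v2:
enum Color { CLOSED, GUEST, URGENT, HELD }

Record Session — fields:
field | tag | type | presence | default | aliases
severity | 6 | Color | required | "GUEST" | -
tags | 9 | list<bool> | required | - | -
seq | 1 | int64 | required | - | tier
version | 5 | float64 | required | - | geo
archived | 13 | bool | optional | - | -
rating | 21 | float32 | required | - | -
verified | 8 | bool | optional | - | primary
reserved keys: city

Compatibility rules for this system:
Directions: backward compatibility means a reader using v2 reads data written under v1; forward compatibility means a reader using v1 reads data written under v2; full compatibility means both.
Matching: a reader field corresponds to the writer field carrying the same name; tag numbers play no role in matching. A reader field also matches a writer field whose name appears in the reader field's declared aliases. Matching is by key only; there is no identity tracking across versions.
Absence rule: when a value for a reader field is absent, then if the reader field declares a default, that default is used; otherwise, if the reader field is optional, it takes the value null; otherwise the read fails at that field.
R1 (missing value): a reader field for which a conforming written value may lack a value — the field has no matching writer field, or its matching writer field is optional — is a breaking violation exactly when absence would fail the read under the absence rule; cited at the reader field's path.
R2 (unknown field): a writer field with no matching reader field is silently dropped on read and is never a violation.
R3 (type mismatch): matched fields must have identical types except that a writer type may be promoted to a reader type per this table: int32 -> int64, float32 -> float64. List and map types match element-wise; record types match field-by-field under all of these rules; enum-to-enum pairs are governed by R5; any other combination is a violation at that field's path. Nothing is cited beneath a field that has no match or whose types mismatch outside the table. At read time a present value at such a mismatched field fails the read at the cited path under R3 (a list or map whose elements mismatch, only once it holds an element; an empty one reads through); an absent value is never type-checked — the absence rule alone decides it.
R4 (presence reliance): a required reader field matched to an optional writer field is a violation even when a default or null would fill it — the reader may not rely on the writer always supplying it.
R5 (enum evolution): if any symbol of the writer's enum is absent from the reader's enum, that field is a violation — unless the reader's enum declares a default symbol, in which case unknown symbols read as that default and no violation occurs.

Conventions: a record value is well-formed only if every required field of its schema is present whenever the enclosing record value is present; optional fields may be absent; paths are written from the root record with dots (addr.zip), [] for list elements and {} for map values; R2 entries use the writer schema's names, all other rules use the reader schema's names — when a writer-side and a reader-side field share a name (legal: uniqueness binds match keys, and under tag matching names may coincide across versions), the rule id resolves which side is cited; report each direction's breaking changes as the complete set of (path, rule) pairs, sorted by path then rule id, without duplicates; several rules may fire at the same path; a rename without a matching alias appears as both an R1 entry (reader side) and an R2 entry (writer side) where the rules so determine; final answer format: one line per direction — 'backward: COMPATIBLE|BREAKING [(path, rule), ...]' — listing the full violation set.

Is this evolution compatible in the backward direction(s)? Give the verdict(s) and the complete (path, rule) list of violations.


backward: BREAKING [(rating, R1), (version, R3)]

arrows below run writer -> reader for Session
backward pass over Session, reader schema v2, writer schema v1:
  severity <- severity (Color -> Color, writer required)
  tags <- tags (list<bool> -> list<bool>, writer required)
  seq <- seq (int64 -> int64, writer required)
  version <- version (int32 -> float64, writer required)
  archived: no writer match
  rating: no writer match
  verified <- primary (bool -> bool, writer optional)
  rule R1 violated at rating
  rule R3 violated at version
  => backward verdict for Session: BREAKING, 2 violation(s)
remaining Session differences; none change what is asked:
  added field archived to record Session: optional bool, tag 13 (in v2 it sits immediately before verified) -> no rule fires on it in Session's dialect; the asked verdict holds
  renamed field primary to verified in record Session (alias primary declared on the renamed field) -> no rule fires on it in Session's dialect; the asked verdict holds


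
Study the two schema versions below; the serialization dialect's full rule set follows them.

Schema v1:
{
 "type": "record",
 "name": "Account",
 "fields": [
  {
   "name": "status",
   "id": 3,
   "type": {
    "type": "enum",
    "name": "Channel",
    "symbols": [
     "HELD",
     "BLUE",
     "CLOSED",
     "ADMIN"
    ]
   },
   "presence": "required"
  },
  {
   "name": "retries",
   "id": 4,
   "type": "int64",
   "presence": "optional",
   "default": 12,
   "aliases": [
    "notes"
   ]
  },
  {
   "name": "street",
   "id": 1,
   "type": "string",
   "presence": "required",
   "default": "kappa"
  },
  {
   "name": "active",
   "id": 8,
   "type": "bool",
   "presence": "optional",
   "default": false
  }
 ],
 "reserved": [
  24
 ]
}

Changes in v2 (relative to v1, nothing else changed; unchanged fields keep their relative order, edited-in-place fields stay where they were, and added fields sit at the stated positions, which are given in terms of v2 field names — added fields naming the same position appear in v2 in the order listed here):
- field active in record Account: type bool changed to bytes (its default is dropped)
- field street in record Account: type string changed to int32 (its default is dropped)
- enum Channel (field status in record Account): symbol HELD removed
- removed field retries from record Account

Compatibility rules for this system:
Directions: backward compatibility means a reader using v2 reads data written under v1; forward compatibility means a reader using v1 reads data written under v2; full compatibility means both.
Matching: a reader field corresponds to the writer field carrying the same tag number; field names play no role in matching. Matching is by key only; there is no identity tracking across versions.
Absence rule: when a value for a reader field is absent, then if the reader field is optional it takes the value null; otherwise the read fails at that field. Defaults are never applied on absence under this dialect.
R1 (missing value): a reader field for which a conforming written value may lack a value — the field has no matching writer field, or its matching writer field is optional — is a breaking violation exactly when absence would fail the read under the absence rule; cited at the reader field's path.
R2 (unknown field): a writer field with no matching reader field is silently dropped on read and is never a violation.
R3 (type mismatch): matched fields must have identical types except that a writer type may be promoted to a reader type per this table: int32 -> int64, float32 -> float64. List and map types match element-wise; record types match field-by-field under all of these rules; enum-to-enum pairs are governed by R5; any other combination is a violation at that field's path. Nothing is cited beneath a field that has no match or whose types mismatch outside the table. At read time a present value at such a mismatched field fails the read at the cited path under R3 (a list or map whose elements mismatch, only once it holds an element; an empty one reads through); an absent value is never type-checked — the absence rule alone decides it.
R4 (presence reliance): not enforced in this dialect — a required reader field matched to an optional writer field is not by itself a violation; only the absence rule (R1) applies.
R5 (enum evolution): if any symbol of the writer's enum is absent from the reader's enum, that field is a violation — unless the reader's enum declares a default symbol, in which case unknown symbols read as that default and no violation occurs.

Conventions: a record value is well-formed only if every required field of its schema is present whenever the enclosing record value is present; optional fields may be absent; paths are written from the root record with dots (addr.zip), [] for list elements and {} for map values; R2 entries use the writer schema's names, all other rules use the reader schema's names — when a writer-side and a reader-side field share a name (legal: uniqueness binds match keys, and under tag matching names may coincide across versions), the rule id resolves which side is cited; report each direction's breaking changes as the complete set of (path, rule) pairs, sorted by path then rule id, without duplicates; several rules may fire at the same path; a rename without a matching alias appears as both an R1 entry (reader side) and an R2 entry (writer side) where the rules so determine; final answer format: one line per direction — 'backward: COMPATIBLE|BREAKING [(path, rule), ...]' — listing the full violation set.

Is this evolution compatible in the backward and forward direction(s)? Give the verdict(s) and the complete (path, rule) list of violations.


backward: BREAKING [(active, R3), (status, R5), (street, R3)]; forward: BREAKING [(active, R3), (street, R3)]

arrows below run writer -> reader for Account
backward on Account — v2 reading data written by v1:
  status <- status (Channel -> Channel, writer required)
  street <- street (string -> int32, writer required)
  active <- active (bool -> bytes, writer optional)
  retries (writer side), unknown to reader
  violation R3 at active
  violation R5 at status
  violation R3 at street
  => 3 violation(s): backward is BREAKING for Account
forward on Account — v1 reading data written by v2:
  status <- status (Channel -> Channel, writer required)
  retries has no writer counterpart
  street <- street (int32 -> string, writer required)
  active <- active (bytes -> bool, writer optional)
  violation R3 at active
  violation R3 at street
  => 2 violation(s): forward is BREAKING for Account


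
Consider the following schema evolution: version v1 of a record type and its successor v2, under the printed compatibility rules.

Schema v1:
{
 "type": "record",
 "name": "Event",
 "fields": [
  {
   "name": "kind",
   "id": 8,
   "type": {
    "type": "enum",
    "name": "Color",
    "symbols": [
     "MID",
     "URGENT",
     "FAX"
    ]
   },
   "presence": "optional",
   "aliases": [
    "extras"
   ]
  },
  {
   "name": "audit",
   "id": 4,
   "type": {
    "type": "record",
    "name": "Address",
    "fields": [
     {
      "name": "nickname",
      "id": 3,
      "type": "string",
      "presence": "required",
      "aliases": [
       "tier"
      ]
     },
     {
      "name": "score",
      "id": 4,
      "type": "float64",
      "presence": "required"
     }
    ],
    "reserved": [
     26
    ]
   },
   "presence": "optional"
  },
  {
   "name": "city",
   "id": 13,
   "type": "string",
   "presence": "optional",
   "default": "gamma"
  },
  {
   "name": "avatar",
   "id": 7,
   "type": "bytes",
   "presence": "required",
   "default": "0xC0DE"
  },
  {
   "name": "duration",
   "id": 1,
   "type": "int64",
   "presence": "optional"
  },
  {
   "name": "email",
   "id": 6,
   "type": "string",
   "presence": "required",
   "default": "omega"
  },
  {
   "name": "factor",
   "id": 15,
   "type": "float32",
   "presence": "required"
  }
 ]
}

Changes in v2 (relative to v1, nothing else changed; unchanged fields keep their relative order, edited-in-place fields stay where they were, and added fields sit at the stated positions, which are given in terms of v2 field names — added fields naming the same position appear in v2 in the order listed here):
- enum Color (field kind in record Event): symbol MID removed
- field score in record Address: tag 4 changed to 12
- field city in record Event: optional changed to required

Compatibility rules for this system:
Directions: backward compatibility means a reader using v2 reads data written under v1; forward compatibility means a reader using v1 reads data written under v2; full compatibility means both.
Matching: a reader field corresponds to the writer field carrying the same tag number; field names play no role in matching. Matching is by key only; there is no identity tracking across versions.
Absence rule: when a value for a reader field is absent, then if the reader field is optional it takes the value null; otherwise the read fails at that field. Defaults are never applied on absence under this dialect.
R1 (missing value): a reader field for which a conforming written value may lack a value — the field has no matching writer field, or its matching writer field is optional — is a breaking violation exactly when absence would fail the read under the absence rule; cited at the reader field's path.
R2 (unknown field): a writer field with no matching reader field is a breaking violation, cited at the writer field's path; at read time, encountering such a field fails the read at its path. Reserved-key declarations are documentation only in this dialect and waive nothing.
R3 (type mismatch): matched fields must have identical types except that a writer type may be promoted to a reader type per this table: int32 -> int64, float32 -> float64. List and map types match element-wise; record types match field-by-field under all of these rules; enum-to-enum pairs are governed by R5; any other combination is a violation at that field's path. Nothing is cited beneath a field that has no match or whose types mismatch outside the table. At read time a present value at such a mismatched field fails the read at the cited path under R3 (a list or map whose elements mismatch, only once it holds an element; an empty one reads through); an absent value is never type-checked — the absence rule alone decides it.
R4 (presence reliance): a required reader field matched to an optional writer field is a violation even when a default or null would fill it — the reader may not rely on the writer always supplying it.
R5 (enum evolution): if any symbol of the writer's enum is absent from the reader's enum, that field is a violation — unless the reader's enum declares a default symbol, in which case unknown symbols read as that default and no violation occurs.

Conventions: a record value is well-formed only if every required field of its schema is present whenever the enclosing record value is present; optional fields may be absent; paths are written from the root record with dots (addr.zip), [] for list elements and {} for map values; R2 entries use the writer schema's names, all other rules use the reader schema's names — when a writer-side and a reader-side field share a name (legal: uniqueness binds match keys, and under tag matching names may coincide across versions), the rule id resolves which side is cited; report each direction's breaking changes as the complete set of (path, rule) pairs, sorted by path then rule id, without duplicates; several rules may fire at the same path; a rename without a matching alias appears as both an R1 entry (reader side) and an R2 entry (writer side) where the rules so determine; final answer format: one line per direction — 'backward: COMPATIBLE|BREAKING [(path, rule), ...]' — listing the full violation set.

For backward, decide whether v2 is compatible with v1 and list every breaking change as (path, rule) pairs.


each type pair in Event: writer, then reader
checking backward for Event: reader v2 against writer v1:
  kind: paired with writer kind (Color -> Color; writer optional)
  audit: paired with writer audit (Address -> Address; writer optional)
  city: paired with writer city (string -> string; writer optional)
  avatar: paired with writer avatar (bytes -> bytes; writer required)
  duration: paired with writer duration (int64 -> int64; writer optional)
  email: paired with writer email (string -> string; writer required)
  factor: paired with writer factor (float32 -> float32; writer required)
  audit.nickname: paired with writer audit.nickname (string -> string; writer required)
  no writer field matches reader audit.score
  writer audit.score: unknown to reader
  rule R1 violated at audit.score
  rule R2 violated at audit.score
  rule R1 violated at city
  rule R4 violated at city
  rule R5 violated at kind
  => 5 violation(s): backward is BREAKING for Event

backward: BREAKING [(audit.score, R1), (audit.score, R2), (city, R1), (city, R4), (kind, R5)]


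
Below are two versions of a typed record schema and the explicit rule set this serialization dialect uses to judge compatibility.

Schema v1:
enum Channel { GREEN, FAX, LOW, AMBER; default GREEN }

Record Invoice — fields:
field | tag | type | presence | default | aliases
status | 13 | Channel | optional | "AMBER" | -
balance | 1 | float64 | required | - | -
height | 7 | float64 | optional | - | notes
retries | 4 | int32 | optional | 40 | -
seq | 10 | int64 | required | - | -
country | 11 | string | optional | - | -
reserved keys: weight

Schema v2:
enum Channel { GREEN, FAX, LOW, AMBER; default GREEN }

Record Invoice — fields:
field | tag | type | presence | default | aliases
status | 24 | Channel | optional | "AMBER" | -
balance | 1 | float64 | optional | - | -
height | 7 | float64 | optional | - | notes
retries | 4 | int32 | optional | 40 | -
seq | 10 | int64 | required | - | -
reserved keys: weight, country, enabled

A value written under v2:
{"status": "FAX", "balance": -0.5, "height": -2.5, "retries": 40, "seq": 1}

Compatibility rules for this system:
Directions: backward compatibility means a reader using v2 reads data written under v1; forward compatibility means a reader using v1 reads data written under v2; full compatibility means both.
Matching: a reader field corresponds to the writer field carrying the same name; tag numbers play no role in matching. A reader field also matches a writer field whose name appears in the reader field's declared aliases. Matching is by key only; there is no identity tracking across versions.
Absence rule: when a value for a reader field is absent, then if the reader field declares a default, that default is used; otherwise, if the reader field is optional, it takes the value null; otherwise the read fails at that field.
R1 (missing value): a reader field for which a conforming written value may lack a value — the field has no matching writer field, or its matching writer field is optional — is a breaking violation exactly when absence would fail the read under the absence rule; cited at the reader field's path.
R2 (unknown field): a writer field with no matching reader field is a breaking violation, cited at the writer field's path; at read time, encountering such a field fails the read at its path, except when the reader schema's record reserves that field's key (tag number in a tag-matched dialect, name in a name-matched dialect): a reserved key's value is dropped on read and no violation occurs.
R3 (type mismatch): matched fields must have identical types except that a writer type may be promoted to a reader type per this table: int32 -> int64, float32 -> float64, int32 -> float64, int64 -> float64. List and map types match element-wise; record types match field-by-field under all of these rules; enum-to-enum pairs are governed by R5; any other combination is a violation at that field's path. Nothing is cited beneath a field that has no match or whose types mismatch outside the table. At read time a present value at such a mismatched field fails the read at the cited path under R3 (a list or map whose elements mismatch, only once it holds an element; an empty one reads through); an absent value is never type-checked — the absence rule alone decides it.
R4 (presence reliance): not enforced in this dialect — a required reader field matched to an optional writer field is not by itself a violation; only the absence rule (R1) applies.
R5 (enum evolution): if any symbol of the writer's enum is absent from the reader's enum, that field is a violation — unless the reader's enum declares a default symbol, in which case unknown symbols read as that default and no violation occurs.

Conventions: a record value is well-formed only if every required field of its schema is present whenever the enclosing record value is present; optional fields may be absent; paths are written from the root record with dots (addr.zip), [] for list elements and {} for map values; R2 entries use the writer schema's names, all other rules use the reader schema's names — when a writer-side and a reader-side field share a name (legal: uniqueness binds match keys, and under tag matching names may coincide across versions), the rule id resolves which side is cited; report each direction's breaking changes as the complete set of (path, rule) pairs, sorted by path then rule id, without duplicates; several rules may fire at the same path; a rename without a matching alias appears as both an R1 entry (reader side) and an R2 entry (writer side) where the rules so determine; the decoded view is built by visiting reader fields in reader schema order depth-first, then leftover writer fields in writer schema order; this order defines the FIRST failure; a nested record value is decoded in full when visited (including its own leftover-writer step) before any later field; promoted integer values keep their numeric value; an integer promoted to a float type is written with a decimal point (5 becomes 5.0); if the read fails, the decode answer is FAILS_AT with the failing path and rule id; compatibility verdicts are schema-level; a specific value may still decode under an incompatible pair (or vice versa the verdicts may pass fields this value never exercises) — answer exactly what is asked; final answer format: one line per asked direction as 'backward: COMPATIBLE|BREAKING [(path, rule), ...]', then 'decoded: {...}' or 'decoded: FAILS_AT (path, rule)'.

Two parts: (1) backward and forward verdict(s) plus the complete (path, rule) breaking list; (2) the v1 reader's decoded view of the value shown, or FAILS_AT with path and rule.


in Invoice below, arrows point writer -> reader
backward for Invoice (reader v2, writer v1):
  Channel -> Channel, writer optional: status aligns to status
  float64 -> float64, writer required: balance aligns to balance
  float64 -> float64, writer optional: height aligns to height
  int32 -> int32, writer optional: retries aligns to retries
  int64 -> int64, writer required: seq aligns to seq
  country (writer side), unknown to reader
  nothing fires on Invoice: backward is COMPATIBLE
forward for Invoice (reader v1, writer v2):
  Channel -> Channel, writer optional: status aligns to status
  float64 -> float64, writer optional: balance aligns to balance
  float64 -> float64, writer optional: height aligns to height
  int32 -> int32, writer optional: retries aligns to retries
  int64 -> int64, writer required: seq aligns to seq
  country: no writer-side match
  breaking: (balance, R1)
  forward on Invoice therefore BREAKING (1)
decode walk for Invoice under reader schema v1:
  status := "FAX"
  balance := -0.5
  height := -2.5
  retries := 40
  seq := 1
  country := null (missing; optional => null)
  => decoded: {"status": "FAX", "balance": -0.5, "height": -2.5, "retries": 40, "seq": 1, "country": null}

backward: COMPATIBLE []; forward: BREAKING [(balance, R1)]; decoded: {"status": "FAX", "balance": -0.5, "height": -2.5, "retries": 40, "seq": 1, "country": null}


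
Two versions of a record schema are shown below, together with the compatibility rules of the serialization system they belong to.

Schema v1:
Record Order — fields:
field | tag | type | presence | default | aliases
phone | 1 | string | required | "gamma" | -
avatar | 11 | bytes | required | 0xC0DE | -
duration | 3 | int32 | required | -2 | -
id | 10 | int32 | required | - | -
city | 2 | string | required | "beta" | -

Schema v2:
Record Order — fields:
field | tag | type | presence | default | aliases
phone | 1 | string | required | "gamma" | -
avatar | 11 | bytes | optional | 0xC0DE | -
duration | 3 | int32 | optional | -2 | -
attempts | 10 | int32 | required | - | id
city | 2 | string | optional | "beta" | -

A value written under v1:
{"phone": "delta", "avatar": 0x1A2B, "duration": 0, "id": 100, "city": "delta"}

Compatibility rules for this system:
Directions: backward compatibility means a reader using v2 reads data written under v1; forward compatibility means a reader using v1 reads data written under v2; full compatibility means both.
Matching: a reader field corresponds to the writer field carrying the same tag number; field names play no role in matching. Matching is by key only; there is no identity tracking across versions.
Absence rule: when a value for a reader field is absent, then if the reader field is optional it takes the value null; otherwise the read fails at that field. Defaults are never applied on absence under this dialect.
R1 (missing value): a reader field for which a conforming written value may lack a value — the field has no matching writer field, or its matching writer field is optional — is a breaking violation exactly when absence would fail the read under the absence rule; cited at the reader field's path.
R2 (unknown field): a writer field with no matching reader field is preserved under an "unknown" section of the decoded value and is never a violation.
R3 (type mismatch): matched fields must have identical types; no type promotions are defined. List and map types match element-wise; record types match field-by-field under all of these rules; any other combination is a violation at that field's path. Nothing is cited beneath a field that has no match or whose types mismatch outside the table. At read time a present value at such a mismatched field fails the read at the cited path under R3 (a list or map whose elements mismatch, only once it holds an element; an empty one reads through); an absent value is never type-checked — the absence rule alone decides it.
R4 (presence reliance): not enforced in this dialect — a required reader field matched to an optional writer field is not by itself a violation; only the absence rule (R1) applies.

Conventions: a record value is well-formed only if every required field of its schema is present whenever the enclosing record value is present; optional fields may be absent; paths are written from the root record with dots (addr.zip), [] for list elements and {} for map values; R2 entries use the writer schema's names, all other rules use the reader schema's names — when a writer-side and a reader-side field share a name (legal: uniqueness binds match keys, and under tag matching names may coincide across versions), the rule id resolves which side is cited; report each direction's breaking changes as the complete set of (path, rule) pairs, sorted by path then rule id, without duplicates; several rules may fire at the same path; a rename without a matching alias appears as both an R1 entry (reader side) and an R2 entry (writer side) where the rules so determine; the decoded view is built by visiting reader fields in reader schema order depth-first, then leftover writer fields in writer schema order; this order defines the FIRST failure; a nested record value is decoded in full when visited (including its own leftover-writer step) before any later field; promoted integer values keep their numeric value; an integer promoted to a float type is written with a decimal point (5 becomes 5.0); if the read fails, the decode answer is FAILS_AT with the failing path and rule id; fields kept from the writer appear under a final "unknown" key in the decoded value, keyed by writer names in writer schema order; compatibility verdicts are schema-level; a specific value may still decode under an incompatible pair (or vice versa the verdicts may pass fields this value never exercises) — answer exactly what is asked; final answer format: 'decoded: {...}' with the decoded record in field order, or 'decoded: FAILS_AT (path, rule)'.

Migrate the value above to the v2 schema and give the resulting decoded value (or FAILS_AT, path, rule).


each type pair in Order: writer, then reader
decoding the Order value with the v2 reader:
  phone := "delta"
  avatar := 0x1A2B
  duration := 0
  attempts := 100 (from writer id)
  city := "delta"
  => decoded: {"phone": "delta", "avatar": 0x1A2B, "duration": 0, "attempts": 100, "city": "delta"}
checking off the Order differences that do not matter here:
  field avatar in record Order: required changed to optional -> affects the rule determinations only; this particular Order value decodes identically
  field duration in record Order: required changed to optional -> affects the rule determinations only; this particular Order value decodes identically
  field city in record Order: required changed to optional -> affects the rule determinations only; this particular Order value decodes identically

decoded: {"phone": "delta", "avatar": 0x1A2B, "duration": 0, "attempts": 100, "city": "delta"}
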